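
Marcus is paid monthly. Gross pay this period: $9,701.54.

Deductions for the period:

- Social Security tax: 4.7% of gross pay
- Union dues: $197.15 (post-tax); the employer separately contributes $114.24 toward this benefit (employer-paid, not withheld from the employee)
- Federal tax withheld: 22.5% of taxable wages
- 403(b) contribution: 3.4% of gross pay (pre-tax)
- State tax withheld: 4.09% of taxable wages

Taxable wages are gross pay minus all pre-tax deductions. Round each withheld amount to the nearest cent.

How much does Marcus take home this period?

403(b) contribution: $9,701.54 × 0.034 = $329.85
Taxable wages = $9,701.54 − $329.85 = $9,371.69
Federal tax withheld: $9,371.69 × 0.225 = $2,108.63
State tax withheld: $9,371.69 × 0.0409 = $383.30
Social Security tax: $9,701.54 × 0.047 = $455.97
Union dues: $197.15
(Employer's $114.24 toward union dues is not withheld from the employee.)
Total deductions = $329.85 + $2,108.63 + $383.30 + $455.97 + $197.15 = $3,474.90
Net pay = $9,701.54 − $3,474.90 = $6,226.64

$6,226.64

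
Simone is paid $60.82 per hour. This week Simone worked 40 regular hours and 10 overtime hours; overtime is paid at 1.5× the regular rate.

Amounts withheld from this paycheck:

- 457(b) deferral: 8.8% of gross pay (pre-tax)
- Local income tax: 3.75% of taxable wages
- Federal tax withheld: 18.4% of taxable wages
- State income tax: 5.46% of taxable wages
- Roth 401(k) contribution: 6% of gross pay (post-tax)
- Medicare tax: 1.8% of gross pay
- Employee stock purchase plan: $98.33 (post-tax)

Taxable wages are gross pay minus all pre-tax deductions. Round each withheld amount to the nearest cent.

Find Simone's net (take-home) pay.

$1,849.18

Regular pay: 40 × $60.82 = $2,432.80
Overtime pay: 10 × $60.82 × 1.5 = $912.30
Gross pay = $2,432.80 + $912.30 = $3,345.10
457(b) deferral: $3,345.10 × 0.088 = $294.37
Taxable wages = $3,345.10 − $294.37 = $3,050.73
State income tax: $3,050.73 × 0.0546 = $166.57
Local income tax: $3,050.73 × 0.0375 = $114.40
Federal tax withheld: $3,050.73 × 0.184 = $561.33
Medicare tax: $3,345.10 × 0.018 = $60.21
Roth 401(k) contribution: $3,345.10 × 0.06 = $200.71
Employee stock purchase plan: $98.33
Total deductions = $294.37 + $166.57 + $114.40 + $561.33 + $60.21 + $200.71 + $98.33 = $1,495.92
Net pay = $3,345.10 − $1,495.92 = $1,849.18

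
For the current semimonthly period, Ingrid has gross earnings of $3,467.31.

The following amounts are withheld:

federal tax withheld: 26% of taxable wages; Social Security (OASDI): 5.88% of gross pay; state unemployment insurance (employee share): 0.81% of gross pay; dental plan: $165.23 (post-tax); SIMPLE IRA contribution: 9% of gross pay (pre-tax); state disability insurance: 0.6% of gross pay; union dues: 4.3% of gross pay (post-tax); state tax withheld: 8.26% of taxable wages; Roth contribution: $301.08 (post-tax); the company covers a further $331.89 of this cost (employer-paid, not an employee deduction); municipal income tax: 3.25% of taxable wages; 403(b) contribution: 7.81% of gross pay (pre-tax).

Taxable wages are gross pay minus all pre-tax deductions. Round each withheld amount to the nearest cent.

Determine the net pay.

$934.32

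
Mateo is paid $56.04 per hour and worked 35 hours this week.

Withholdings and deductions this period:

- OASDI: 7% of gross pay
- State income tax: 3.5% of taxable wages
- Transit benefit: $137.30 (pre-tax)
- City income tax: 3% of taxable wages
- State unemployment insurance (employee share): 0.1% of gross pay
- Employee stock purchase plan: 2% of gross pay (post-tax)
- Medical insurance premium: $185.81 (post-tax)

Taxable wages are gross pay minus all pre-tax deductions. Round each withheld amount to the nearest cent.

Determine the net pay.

Gross pay: 35 × $56.04 = $1961.40
Transit benefit: $137.30
Taxable wages = $1961.40 − $137.30 = $1824.10
City income tax: $1824.10 × 0.03 = $54.72
State income tax: $1824.10 × 0.035 = $63.84
OASDI: $1961.40 × 0.07 = $137.30
State unemployment insurance (employee share): $1961.40 × 0.001 = $1.96
Medical insurance premium: $185.81
Employee stock purchase plan: $1961.40 × 0.02 = $39.23
Total deductions = $137.30 + $54.72 + $63.84 + $137.30 + $1.96 + $185.81 + $39.23 = $620.16
Net pay = $1961.40 − $620.16 = $1341.24

$1341.24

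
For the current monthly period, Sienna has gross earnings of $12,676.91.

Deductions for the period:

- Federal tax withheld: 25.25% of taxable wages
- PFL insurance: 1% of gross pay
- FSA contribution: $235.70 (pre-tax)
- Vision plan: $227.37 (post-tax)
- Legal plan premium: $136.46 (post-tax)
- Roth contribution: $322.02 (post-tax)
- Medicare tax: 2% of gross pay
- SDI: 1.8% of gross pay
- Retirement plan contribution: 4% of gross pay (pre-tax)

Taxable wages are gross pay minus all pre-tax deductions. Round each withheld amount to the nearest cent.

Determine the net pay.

$7,626.42

Retirement plan contribution: $12,676.91 × 0.04 = $507.08
FSA contribution: $235.70
Pre-tax total = $507.08 + $235.70 = $742.78
Taxable wages = $12,676.91 − $742.78 = $11,934.13
Federal tax withheld: $11,934.13 × 0.2525 = $3,013.37
Medicare tax: $12,676.91 × 0.02 = $253.54
PFL insurance: $12,676.91 × 0.01 = $126.77
SDI: $12,676.91 × 0.018 = $228.18
Legal plan premium: $136.46
Roth contribution: $322.02
Vision plan: $227.37
Total deductions = $507.08 + $235.70 + $3,013.37 + $253.54 + $126.77 + $228.18 + $136.46 + $322.02 + $227.37 = $5,050.49
Net pay = $12,676.91 − $5,050.49 = $7,626.42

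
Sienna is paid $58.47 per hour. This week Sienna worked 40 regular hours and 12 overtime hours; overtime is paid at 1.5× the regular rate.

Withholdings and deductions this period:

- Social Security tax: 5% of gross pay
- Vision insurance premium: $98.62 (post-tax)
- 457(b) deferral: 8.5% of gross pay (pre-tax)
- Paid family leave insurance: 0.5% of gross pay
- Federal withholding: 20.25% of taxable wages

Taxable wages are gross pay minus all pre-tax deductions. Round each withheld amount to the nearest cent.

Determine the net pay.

$2,189.50

Regular pay: 40 × $58.47 = $2,338.80
Overtime pay: 12 × $58.47 × 1.5 = $1,052.46
Gross pay = $2,338.80 + $1,052.46 = $3,391.26
457(b) deferral: $3,391.26 × 0.085 = $288.26
Taxable wages = $3,391.26 − $288.26 = $3,103.00
Federal withholding: $3,103.00 × 0.2025 = $628.36
Paid family leave insurance: $3,391.26 × 0.005 = $16.96
Social Security tax: $3,391.26 × 0.05 = $169.56
Vision insurance premium: $98.62
Total deductions = $288.26 + $628.36 + $16.96 + $169.56 + $98.62 = $1,201.76
Net pay = $3,391.26 − $1,201.76 = $2,189.50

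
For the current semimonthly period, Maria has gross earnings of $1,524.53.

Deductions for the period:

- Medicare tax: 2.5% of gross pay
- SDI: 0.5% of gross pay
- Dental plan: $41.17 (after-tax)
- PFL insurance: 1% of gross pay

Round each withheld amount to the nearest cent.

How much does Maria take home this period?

$1,422.38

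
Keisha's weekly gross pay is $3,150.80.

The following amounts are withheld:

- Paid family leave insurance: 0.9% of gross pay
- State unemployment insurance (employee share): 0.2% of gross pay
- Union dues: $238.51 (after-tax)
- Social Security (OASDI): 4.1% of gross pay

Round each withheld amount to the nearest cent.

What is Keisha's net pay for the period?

Paid family leave insurance: $3,150.80 × 0.009 = $28.36
State unemployment insurance (employee share): $3,150.80 × 0.002 = $6.30
Social Security (OASDI): $3,150.80 × 0.041 = $129.18
Union dues: $238.51
Total deductions = $28.36 + $6.30 + $129.18 + $238.51 = $402.35
Net pay = $3,150.80 − $402.35 = $2,748.45

$2,748.45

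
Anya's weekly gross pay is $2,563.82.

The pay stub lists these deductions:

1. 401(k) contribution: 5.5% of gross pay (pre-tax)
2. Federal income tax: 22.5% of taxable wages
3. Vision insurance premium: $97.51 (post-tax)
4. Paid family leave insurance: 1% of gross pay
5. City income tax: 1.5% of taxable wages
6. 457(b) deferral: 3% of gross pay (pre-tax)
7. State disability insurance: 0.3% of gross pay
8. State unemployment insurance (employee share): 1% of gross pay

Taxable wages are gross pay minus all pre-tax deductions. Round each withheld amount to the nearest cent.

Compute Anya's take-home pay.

$1,626.40

457(b) deferral: $2,563.82 × 0.03 = $76.91
401(k) contribution: $2,563.82 × 0.055 = $141.01
Pre-tax total = $76.91 + $141.01 = $217.92
Taxable wages = $2,563.82 − $217.92 = $2,345.90
Federal income tax: $2,345.90 × 0.225 = $527.83
City income tax: $2,345.90 × 0.015 = $35.19
State unemployment insurance (employee share): $2,563.82 × 0.01 = $25.64
Paid family leave insurance: $2,563.82 × 0.01 = $25.64
State disability insurance: $2,563.82 × 0.003 = $7.69
Vision insurance premium: $97.51
Total deductions = $76.91 + $141.01 + $527.83 + $35.19 + $25.64 + $25.64 + $7.69 + $97.51 = $937.42
Net pay = $2,563.82 − $937.42 = $1,626.40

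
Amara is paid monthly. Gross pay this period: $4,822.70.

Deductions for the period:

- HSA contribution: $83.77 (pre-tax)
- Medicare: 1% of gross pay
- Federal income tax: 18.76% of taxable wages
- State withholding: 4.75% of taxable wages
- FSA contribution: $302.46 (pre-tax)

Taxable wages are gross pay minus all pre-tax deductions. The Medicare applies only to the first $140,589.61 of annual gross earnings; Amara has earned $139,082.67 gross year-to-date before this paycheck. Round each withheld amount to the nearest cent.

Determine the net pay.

$3,378.39

HSA contribution: $83.77
FSA contribution: $302.46
Pre-tax total = $83.77 + $302.46 = $386.23
Taxable wages = $4,822.70 − $386.23 = $4,436.47
State withholding: $4,436.47 × 0.0475 = $210.73
Federal income tax: $4,436.47 × 0.1876 = $832.28
Medicare: only $140,589.61 − $139,082.67 = $1,506.94 of this check is subject → $1,506.94 × 0.01 = $15.07
Total deductions = $83.77 + $302.46 + $210.73 + $832.28 + $15.07 = $1,444.31
Net pay = $4,822.70 − $1,444.31 = $3,378.39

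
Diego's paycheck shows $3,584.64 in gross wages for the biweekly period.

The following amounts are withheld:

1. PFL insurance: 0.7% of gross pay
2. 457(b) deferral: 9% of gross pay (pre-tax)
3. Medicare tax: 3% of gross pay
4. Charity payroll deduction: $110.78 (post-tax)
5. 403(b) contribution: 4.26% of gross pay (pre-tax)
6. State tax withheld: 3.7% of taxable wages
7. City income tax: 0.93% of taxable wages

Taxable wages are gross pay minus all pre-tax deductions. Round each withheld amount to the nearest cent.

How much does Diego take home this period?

403(b) contribution: $3,584.64 × 0.0426 = $152.71
457(b) deferral: $3,584.64 × 0.09 = $322.62
Pre-tax total = $152.71 + $322.62 = $475.33
Taxable wages = $3,584.64 − $475.33 = $3,109.31
State tax withheld: $3,109.31 × 0.037 = $115.04
City income tax: $3,109.31 × 0.0093 = $28.92
PFL insurance: $3,584.64 × 0.007 = $25.09
Medicare tax: $3,584.64 × 0.03 = $107.54
Charity payroll deduction: $110.78
Total deductions = $152.71 + $322.62 + $115.04 + $28.92 + $25.09 + $107.54 + $110.78 = $862.70
Net pay = $3,584.64 − $862.70 = $2,721.94

$2,721.94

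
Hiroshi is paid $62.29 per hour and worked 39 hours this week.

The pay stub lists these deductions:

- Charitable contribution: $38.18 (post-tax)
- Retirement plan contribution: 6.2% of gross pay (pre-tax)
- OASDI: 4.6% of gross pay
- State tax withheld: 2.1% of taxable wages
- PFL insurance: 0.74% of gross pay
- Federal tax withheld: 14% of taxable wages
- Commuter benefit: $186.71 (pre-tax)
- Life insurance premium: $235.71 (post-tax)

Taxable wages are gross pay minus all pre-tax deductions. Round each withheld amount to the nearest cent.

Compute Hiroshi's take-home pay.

Gross pay: 39 × $62.29 = $2429.31
Retirement plan contribution: $2429.31 × 0.062 = $150.62
Commuter benefit: $186.71
Pre-tax total = $150.62 + $186.71 = $337.33
Taxable wages = $2429.31 − $337.33 = $2091.98
Federal tax withheld: $2091.98 × 0.14 = $292.88
State tax withheld: $2091.98 × 0.021 = $43.93
OASDI: $2429.31 × 0.046 = $111.75
PFL insurance: $2429.31 × 0.0074 = $17.98
Life insurance premium: $235.71
Charitable contribution: $38.18
Total deductions = $150.62 + $186.71 + $292.88 + $43.93 + $111.75 + $17.98 + $235.71 + $38.18 = $1077.76
Net pay = $2429.31 − $1077.76 = $1351.55

$1351.55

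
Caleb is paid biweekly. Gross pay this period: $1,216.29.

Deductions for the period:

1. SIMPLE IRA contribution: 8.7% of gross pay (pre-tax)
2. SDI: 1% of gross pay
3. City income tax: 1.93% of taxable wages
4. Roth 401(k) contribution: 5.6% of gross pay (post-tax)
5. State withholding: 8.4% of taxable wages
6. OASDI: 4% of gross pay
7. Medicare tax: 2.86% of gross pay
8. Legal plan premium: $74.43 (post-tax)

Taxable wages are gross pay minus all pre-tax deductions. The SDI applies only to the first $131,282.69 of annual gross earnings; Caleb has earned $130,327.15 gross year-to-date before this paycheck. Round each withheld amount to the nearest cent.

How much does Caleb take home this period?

$760.22

SIMPLE IRA contribution: $1,216.29 × 0.087 = $105.82
Taxable wages = $1,216.29 − $105.82 = $1,110.47
State withholding: $1,110.47 × 0.084 = $93.28
City income tax: $1,110.47 × 0.0193 = $21.43
OASDI: $1,216.29 × 0.04 = $48.65
SDI: only $131,282.69 − $130,327.15 = $955.54 of this check is subject → $955.54 × 0.01 = $9.56
Medicare tax: $1,216.29 × 0.0286 = $34.79
Legal plan premium: $74.43
Roth 401(k) contribution: $1,216.29 × 0.056 = $68.11
Total deductions = $105.82 + $93.28 + $21.43 + $48.65 + $9.56 + $34.79 + $74.43 + $68.11 = $456.07
Net pay = $1,216.29 − $456.07 = $760.22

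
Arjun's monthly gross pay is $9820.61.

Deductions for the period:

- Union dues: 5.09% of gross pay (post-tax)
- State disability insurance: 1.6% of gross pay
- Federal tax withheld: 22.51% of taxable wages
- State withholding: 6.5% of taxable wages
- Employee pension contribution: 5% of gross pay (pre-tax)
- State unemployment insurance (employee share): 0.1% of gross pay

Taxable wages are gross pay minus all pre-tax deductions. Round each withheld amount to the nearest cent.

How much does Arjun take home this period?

$5956.25

Employee pension contribution: $9820.61 × 0.05 = $491.03
Taxable wages = $9820.61 − $491.03 = $9329.58
Federal tax withheld: $9329.58 × 0.2251 = $2100.09
State withholding: $9329.58 × 0.065 = $606.42
State disability insurance: $9820.61 × 0.016 = $157.13
State unemployment insurance (employee share): $9820.61 × 0.001 = $9.82
Union dues: $9820.61 × 0.0509 = $499.87
Total deductions = $491.03 + $2100.09 + $606.42 + $157.13 + $9.82 + $499.87 = $3864.36
Net pay = $9820.61 − $3864.36 = $5956.25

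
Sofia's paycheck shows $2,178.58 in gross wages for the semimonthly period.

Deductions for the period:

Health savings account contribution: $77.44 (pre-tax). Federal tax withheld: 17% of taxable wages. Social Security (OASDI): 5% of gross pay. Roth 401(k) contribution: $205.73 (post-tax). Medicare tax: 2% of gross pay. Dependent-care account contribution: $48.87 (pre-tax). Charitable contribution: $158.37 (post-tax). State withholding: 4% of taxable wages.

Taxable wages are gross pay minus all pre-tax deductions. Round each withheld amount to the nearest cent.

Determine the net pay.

Dependent-care account contribution: $48.87
Health savings account contribution: $77.44
Pre-tax total = $48.87 + $77.44 = $126.31
Taxable wages = $2,178.58 − $126.31 = $2,052.27
State withholding: $2,052.27 × 0.04 = $82.09
Federal tax withheld: $2,052.27 × 0.17 = $348.89
Medicare tax: $2,178.58 × 0.02 = $43.57
Social Security (OASDI): $2,178.58 × 0.05 = $108.93
Charitable contribution: $158.37
Roth 401(k) contribution: $205.73
Total deductions = $48.87 + $77.44 + $82.09 + $348.89 + $43.57 + $108.93 + $158.37 + $205.73 = $1,073.89
Net pay = $2,178.58 − $1,073.89 = $1,104.69

$1,104.69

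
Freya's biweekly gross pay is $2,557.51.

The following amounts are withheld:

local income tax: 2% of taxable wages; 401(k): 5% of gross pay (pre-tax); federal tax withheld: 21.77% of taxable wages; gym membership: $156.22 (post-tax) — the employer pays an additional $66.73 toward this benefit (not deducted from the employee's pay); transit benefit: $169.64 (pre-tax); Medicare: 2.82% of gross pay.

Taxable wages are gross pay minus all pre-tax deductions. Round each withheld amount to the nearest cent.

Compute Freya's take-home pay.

$1,494.45

401(k): $2,557.51 × 0.05 = $127.88
Transit benefit: $169.64
Pre-tax total = $127.88 + $169.64 = $297.52
Taxable wages = $2,557.51 − $297.52 = $2,259.99
Federal tax withheld: $2,259.99 × 0.2177 = $492.00
Local income tax: $2,259.99 × 0.02 = $45.20
Medicare: $2,557.51 × 0.0282 = $72.12
Gym membership: $156.22
(Employer's $66.73 toward gym membership is not withheld from the employee.)
Total deductions = $127.88 + $169.64 + $492.00 + $45.20 + $72.12 + $156.22 = $1,063.06
Net pay = $2,557.51 − $1,063.06 = $1,494.45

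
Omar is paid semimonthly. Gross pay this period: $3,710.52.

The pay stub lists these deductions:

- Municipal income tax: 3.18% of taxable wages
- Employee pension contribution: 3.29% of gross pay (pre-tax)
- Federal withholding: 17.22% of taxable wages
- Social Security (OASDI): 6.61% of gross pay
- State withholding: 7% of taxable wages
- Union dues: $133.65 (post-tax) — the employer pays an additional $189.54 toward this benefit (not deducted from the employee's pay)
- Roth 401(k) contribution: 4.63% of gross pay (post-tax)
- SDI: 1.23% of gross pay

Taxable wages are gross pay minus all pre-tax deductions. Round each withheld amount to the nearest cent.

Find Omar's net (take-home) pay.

$2,008.85

Employee pension contribution: $3,710.52 × 0.0329 = $122.08
Taxable wages = $3,710.52 − $122.08 = $3,588.44
Federal withholding: $3,588.44 × 0.1722 = $617.93
State withholding: $3,588.44 × 0.07 = $251.19
Municipal income tax: $3,588.44 × 0.0318 = $114.11
SDI: $3,710.52 × 0.0123 = $45.64
Social Security (OASDI): $3,710.52 × 0.0661 = $245.27
Roth 401(k) contribution: $3,710.52 × 0.0463 = $171.80
Union dues: $133.65
(Employer's $189.54 toward union dues is not withheld from the employee.)
Total deductions = $122.08 + $617.93 + $251.19 + $114.11 + $45.64 + $245.27 + $171.80 + $133.65 = $1,701.67
Net pay = $3,710.52 − $1,701.67 = $2,008.85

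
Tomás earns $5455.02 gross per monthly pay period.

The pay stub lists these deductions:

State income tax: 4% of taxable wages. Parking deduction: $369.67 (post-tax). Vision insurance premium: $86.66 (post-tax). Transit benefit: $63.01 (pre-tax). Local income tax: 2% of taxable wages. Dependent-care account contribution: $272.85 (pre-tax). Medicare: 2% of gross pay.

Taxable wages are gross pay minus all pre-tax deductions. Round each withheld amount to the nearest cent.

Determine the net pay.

$4246.58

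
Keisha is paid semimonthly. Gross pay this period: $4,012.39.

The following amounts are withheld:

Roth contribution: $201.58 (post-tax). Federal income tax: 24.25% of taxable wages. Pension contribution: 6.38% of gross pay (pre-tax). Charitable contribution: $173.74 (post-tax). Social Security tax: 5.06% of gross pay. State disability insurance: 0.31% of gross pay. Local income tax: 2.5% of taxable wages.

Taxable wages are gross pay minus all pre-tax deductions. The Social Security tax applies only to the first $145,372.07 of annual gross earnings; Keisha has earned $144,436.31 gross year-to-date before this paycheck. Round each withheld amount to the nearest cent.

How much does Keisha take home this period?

Pension contribution: $4,012.39 × 0.0638 = $255.99
Taxable wages = $4,012.39 − $255.99 = $3,756.40
Local income tax: $3,756.40 × 0.025 = $93.91
Federal income tax: $3,756.40 × 0.2425 = $910.93
State disability insurance: $4,012.39 × 0.0031 = $12.44
Social Security tax: only $145,372.07 − $144,436.31 = $935.76 of this check is subject → $935.76 × 0.0506 = $47.35
Charitable contribution: $173.74
Roth contribution: $201.58
Total deductions = $255.99 + $93.91 + $910.93 + $12.44 + $47.35 + $173.74 + $201.58 = $1,695.94
Net pay = $4,012.39 − $1,695.94 = $2,316.45

$2,316.45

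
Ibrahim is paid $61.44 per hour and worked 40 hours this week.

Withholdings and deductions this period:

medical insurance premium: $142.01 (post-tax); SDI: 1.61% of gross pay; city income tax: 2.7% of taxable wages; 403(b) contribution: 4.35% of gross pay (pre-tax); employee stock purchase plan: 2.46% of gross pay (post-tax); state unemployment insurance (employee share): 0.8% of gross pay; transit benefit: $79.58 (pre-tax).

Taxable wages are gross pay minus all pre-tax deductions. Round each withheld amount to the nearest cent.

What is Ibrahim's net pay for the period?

$1,948.09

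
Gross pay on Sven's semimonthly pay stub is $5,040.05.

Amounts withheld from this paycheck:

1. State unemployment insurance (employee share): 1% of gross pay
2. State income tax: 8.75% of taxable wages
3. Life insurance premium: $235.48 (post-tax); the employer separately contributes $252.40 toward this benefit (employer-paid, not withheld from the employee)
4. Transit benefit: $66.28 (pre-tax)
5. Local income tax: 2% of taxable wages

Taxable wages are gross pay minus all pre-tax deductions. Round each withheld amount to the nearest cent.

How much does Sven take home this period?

$4,153.21

Transit benefit: $66.28
Taxable wages = $5,040.05 − $66.28 = $4,973.77
Local income tax: $4,973.77 × 0.02 = $99.48
State income tax: $4,973.77 × 0.0875 = $435.20
State unemployment insurance (employee share): $5,040.05 × 0.01 = $50.40
Life insurance premium: $235.48
(Employer's $252.40 toward life insurance premium is not withheld from the employee.)
Total deductions = $66.28 + $99.48 + $435.20 + $50.40 + $235.48 = $886.84
Net pay = $5,040.05 − $886.84 = $4,153.21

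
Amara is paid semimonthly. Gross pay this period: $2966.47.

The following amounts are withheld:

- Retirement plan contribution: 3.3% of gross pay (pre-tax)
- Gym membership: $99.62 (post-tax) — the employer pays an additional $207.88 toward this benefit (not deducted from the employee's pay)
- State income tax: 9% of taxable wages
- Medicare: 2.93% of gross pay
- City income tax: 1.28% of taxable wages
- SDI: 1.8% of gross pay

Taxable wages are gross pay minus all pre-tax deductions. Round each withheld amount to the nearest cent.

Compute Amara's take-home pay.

$2333.75

Retirement plan contribution: $2966.47 × 0.033 = $97.89
Taxable wages = $2966.47 − $97.89 = $2868.58
City income tax: $2868.58 × 0.0128 = $36.72
State income tax: $2868.58 × 0.09 = $258.17
Medicare: $2966.47 × 0.0293 = $86.92
SDI: $2966.47 × 0.018 = $53.40
Gym membership: $99.62
(Employer's $207.88 toward gym membership is not withheld from the employee.)
Total deductions = $97.89 + $36.72 + $258.17 + $86.92 + $53.40 + $99.62 = $632.72
Net pay = $2966.47 − $632.72 = $2333.75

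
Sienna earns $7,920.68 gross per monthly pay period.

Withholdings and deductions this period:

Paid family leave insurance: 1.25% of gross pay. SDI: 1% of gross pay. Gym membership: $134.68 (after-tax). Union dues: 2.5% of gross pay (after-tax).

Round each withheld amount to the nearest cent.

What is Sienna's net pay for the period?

SDI: $7,920.68 × 0.01 = $79.21
Paid family leave insurance: $7,920.68 × 0.0125 = $99.01
Union dues: $7,920.68 × 0.025 = $198.02
Gym membership: $134.68
Total deductions = $79.21 + $99.01 + $198.02 + $134.68 = $510.92
Net pay = $7,920.68 − $510.92 = $7,409.76

$7,409.76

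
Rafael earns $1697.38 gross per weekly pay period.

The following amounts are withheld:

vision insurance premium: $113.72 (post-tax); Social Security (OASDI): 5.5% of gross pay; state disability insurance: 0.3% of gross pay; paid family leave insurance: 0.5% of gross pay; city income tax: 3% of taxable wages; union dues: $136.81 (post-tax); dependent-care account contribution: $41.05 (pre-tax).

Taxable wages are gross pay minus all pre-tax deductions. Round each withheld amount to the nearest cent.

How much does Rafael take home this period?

Dependent-care account contribution: $41.05
Taxable wages = $1697.38 − $41.05 = $1656.33
City income tax: $1656.33 × 0.03 = $49.69
Social Security (OASDI): $1697.38 × 0.055 = $93.36
State disability insurance: $1697.38 × 0.003 = $5.09
Paid family leave insurance: $1697.38 × 0.005 = $8.49
Vision insurance premium: $113.72
Union dues: $136.81
Total deductions = $41.05 + $49.69 + $93.36 + $5.09 + $8.49 + $113.72 + $136.81 = $448.21
Net pay = $1697.38 − $448.21 = $1249.17

$1249.17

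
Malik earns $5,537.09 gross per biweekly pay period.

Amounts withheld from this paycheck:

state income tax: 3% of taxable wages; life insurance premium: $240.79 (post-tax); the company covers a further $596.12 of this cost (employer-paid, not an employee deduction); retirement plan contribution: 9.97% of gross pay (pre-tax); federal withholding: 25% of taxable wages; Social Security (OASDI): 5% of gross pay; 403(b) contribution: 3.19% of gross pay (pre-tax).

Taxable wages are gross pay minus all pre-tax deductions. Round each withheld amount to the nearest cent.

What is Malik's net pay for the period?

$2,944.42

Retirement plan contribution: $5,537.09 × 0.0997 = $552.05
403(b) contribution: $5,537.09 × 0.0319 = $176.63
Pre-tax total = $552.05 + $176.63 = $728.68
Taxable wages = $5,537.09 − $728.68 = $4,808.41
State income tax: $4,808.41 × 0.03 = $144.25
Federal withholding: $4,808.41 × 0.25 = $1,202.10
Social Security (OASDI): $5,537.09 × 0.05 = $276.85
Life insurance premium: $240.79
(Employer's $596.12 toward life insurance premium is not withheld from the employee.)
Total deductions = $552.05 + $176.63 + $144.25 + $1,202.10 + $276.85 + $240.79 = $2,592.67
Net pay = $5,537.09 − $2,592.67 = $2,944.42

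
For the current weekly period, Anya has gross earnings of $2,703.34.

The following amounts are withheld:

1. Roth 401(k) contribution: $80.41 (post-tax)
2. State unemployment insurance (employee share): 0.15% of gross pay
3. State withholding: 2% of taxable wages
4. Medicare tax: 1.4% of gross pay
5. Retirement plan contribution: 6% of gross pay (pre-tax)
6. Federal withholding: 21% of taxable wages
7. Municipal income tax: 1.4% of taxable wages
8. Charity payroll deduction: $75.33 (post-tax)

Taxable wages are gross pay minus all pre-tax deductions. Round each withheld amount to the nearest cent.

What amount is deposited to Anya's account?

$1,723.45

Retirement plan contribution: $2,703.34 × 0.06 = $162.20
Taxable wages = $2,703.34 − $162.20 = $2,541.14
Federal withholding: $2,541.14 × 0.21 = $533.64
Municipal income tax: $2,541.14 × 0.014 = $35.58
State withholding: $2,541.14 × 0.02 = $50.82
Medicare tax: $2,703.34 × 0.014 = $37.85
State unemployment insurance (employee share): $2,703.34 × 0.0015 = $4.06
Roth 401(k) contribution: $80.41
Charity payroll deduction: $75.33
Total deductions = $162.20 + $533.64 + $35.58 + $50.82 + $37.85 + $4.06 + $80.41 + $75.33 = $979.89
Net pay = $2,703.34 − $979.89 = $1,723.45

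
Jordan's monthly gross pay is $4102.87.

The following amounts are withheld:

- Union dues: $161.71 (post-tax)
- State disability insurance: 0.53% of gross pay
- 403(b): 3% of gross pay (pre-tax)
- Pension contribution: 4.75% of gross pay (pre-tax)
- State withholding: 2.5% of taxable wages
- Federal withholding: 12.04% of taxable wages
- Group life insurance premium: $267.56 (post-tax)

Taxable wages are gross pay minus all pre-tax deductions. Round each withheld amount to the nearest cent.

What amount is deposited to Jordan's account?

Pension contribution: $4102.87 × 0.0475 = $194.89
403(b): $4102.87 × 0.03 = $123.09
Pre-tax total = $194.89 + $123.09 = $317.98
Taxable wages = $4102.87 − $317.98 = $3784.89
Federal withholding: $3784.89 × 0.1204 = $455.70
State withholding: $3784.89 × 0.025 = $94.62
State disability insurance: $4102.87 × 0.0053 = $21.75
Union dues: $161.71
Group life insurance premium: $267.56
Total deductions = $194.89 + $123.09 + $455.70 + $94.62 + $21.75 + $161.71 + $267.56 = $1319.32
Net pay = $4102.87 − $1319.32 = $2783.55

$2783.55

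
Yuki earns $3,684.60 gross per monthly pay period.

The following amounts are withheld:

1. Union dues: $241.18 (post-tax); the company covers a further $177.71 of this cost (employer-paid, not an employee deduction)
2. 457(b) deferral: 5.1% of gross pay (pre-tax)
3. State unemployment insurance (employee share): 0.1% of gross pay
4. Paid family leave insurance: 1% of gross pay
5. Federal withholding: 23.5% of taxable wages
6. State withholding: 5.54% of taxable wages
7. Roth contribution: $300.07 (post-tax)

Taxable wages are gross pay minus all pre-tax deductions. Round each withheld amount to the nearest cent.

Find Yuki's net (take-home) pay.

457(b) deferral: $3,684.60 × 0.051 = $187.91
Taxable wages = $3,684.60 − $187.91 = $3,496.69
Federal withholding: $3,496.69 × 0.235 = $821.72
State withholding: $3,496.69 × 0.0554 = $193.72
State unemployment insurance (employee share): $3,684.60 × 0.001 = $3.68
Paid family leave insurance: $3,684.60 × 0.01 = $36.85
Union dues: $241.18
Roth contribution: $300.07
(Employer's $177.71 toward union dues is not withheld from the employee.)
Total deductions = $187.91 + $821.72 + $193.72 + $3.68 + $36.85 + $241.18 + $300.07 = $1,785.13
Net pay = $3,684.60 − $1,785.13 = $1,899.47

$1,899.47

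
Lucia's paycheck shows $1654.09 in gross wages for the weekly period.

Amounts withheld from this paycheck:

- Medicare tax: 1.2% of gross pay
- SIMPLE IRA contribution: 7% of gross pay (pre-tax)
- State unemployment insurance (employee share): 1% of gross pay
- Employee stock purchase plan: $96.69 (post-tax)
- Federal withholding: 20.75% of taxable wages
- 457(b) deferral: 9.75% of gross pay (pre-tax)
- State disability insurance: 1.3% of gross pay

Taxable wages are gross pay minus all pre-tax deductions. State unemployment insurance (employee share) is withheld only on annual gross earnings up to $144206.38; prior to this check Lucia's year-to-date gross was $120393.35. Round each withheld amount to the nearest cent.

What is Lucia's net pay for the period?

$936.72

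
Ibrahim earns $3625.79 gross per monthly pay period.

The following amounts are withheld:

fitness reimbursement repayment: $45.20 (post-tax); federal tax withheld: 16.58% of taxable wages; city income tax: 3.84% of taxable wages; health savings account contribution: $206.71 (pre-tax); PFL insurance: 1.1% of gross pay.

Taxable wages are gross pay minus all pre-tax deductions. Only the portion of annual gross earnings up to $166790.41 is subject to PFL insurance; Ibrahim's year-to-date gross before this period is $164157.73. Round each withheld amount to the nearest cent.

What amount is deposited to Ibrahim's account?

$2646.75

Health savings account contribution: $206.71
Taxable wages = $3625.79 − $206.71 = $3419.08
City income tax: $3419.08 × 0.0384 = $131.29
Federal tax withheld: $3419.08 × 0.1658 = $566.88
PFL insurance: only $166790.41 − $164157.73 = $2632.68 of this check is subject → $2632.68 × 0.011 = $28.96
Fitness reimbursement repayment: $45.20
Total deductions = $206.71 + $131.29 + $566.88 + $28.96 + $45.20 = $979.04
Net pay = $3625.79 − $979.04 = $2646.75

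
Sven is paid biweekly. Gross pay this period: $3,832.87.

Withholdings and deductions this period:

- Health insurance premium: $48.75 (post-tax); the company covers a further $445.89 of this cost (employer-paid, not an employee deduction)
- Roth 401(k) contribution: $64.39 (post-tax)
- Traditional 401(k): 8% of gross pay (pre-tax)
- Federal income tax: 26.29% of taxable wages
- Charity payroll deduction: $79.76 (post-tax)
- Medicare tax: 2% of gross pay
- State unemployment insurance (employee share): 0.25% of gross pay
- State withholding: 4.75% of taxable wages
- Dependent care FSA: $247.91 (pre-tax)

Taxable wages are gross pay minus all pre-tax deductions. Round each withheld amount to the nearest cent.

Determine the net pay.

$1,981.60

Traditional 401(k): $3,832.87 × 0.08 = $306.63
Dependent care FSA: $247.91
Pre-tax total = $306.63 + $247.91 = $554.54
Taxable wages = $3,832.87 − $554.54 = $3,278.33
Federal income tax: $3,278.33 × 0.2629 = $861.87
State withholding: $3,278.33 × 0.0475 = $155.72
Medicare tax: $3,832.87 × 0.02 = $76.66
State unemployment insurance (employee share): $3,832.87 × 0.0025 = $9.58
Health insurance premium: $48.75
Roth 401(k) contribution: $64.39
Charity payroll deduction: $79.76
(Employer's $445.89 toward health insurance premium is not withheld from the employee.)
Total deductions = $306.63 + $247.91 + $861.87 + $155.72 + $76.66 + $9.58 + $48.75 + $64.39 + $79.76 = $1,851.27
Net pay = $3,832.87 − $1,851.27 = $1,981.60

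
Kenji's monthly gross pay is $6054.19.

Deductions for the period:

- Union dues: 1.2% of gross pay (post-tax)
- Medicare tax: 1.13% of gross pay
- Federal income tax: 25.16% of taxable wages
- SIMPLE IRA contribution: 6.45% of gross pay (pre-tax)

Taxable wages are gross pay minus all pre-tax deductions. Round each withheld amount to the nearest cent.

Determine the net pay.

$4097.65

SIMPLE IRA contribution: $6054.19 × 0.0645 = $390.50
Taxable wages = $6054.19 − $390.50 = $5663.69
Federal income tax: $5663.69 × 0.2516 = $1424.98
Medicare tax: $6054.19 × 0.0113 = $68.41
Union dues: $6054.19 × 0.012 = $72.65
Total deductions = $390.50 + $1424.98 + $68.41 + $72.65 = $1956.54
Net pay = $6054.19 − $1956.54 = $4097.65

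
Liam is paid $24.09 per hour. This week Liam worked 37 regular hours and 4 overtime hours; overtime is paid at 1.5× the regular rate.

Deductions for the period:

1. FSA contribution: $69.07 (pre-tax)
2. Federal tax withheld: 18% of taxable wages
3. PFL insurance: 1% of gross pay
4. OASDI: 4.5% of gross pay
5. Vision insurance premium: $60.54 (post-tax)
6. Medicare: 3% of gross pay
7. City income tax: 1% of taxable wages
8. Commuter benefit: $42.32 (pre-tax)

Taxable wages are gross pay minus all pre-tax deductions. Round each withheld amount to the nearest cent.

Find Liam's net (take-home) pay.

Regular pay: 37 × $24.09 = $891.33
Overtime pay: 4 × $24.09 × 1.5 = $144.54
Gross pay = $891.33 + $144.54 = $1,035.87
FSA contribution: $69.07
Commuter benefit: $42.32
Pre-tax total = $69.07 + $42.32 = $111.39
Taxable wages = $1,035.87 − $111.39 = $924.48
City income tax: $924.48 × 0.01 = $9.24
Federal tax withheld: $924.48 × 0.18 = $166.41
Medicare: $1,035.87 × 0.03 = $31.08
OASDI: $1,035.87 × 0.045 = $46.61
PFL insurance: $1,035.87 × 0.01 = $10.36
Vision insurance premium: $60.54
Total deductions = $69.07 + $42.32 + $9.24 + $166.41 + $31.08 + $46.61 + $10.36 + $60.54 = $435.63
Net pay = $1,035.87 − $435.63 = $600.24

$600.24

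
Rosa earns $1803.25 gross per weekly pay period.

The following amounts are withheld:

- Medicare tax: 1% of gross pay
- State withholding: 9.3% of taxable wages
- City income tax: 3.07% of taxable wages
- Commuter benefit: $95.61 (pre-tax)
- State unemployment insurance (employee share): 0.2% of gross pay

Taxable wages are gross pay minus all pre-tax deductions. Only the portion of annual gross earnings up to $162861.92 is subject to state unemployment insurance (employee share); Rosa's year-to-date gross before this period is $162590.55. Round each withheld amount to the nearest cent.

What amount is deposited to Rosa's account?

Commuter benefit: $95.61
Taxable wages = $1803.25 − $95.61 = $1707.64
City income tax: $1707.64 × 0.0307 = $52.42
State withholding: $1707.64 × 0.093 = $158.81
State unemployment insurance (employee share): only $162861.92 − $162590.55 = $271.37 of this check is subject → $271.37 × 0.002 = $0.54
Medicare tax: $1803.25 × 0.01 = $18.03
Total deductions = $95.61 + $52.42 + $158.81 + $0.54 + $18.03 = $325.41
Net pay = $1803.25 − $325.41 = $1477.84

$1477.84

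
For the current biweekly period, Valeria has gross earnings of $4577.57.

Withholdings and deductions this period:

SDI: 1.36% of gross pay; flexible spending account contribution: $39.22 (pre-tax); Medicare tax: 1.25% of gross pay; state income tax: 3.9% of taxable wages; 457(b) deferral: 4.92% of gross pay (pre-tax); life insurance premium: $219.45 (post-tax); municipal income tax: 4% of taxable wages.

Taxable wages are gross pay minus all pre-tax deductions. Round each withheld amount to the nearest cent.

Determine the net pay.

$3633.47

Flexible spending account contribution: $39.22
457(b) deferral: $4577.57 × 0.0492 = $225.22
Pre-tax total = $39.22 + $225.22 = $264.44
Taxable wages = $4577.57 − $264.44 = $4313.13
Municipal income tax: $4313.13 × 0.04 = $172.53
State income tax: $4313.13 × 0.039 = $168.21
SDI: $4577.57 × 0.0136 = $62.25
Medicare tax: $4577.57 × 0.0125 = $57.22
Life insurance premium: $219.45
Total deductions = $39.22 + $225.22 + $172.53 + $168.21 + $62.25 + $57.22 + $219.45 = $944.10
Net pay = $4577.57 − $944.10 = $3633.47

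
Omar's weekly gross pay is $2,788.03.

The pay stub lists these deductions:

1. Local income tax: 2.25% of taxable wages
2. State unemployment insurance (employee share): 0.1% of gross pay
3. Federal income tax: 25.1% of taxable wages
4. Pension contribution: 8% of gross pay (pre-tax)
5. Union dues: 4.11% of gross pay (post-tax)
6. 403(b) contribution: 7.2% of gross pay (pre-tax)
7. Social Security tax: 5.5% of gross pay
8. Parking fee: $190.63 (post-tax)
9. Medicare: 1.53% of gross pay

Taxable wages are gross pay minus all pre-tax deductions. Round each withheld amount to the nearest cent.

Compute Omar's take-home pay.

Pension contribution: $2,788.03 × 0.08 = $223.04
403(b) contribution: $2,788.03 × 0.072 = $200.74
Pre-tax total = $223.04 + $200.74 = $423.78
Taxable wages = $2,788.03 − $423.78 = $2,364.25
Federal income tax: $2,364.25 × 0.251 = $593.43
Local income tax: $2,364.25 × 0.0225 = $53.20
Medicare: $2,788.03 × 0.0153 = $42.66
State unemployment insurance (employee share): $2,788.03 × 0.001 = $2.79
Social Security tax: $2,788.03 × 0.055 = $153.34
Parking fee: $190.63
Union dues: $2,788.03 × 0.0411 = $114.59
Total deductions = $223.04 + $200.74 + $593.43 + $53.20 + $42.66 + $2.79 + $153.34 + $190.63 + $114.59 = $1,574.42
Net pay = $2,788.03 − $1,574.42 = $1,213.61

$1,213.61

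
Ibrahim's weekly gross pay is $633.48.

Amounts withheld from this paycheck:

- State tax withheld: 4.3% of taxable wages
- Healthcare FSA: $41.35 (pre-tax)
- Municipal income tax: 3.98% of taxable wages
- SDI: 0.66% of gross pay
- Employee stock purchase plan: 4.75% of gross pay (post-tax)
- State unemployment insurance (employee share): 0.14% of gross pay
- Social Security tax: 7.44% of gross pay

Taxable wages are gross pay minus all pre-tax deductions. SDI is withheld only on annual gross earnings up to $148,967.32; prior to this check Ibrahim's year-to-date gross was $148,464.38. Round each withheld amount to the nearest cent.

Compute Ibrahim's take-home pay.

$461.67

Healthcare FSA: $41.35
Taxable wages = $633.48 − $41.35 = $592.13
State tax withheld: $592.13 × 0.043 = $25.46
Municipal income tax: $592.13 × 0.0398 = $23.57
Social Security tax: $633.48 × 0.0744 = $47.13
SDI: only $148,967.32 − $148,464.38 = $502.94 of this check is subject → $502.94 × 0.0066 = $3.32
State unemployment insurance (employee share): $633.48 × 0.0014 = $0.89
Employee stock purchase plan: $633.48 × 0.0475 = $30.09
Total deductions = $41.35 + $25.46 + $23.57 + $47.13 + $3.32 + $0.89 + $30.09 = $171.81
Net pay = $633.48 − $171.81 = $461.67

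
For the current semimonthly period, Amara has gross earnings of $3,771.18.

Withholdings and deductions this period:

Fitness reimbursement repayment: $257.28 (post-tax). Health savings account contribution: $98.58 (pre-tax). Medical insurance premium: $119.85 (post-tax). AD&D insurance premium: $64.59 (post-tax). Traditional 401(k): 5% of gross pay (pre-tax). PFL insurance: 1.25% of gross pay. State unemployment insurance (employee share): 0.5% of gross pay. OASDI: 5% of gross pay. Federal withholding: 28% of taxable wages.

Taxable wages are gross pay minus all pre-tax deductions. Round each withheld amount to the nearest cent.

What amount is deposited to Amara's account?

$1,812.23

Traditional 401(k): $3,771.18 × 0.05 = $188.56
Health savings account contribution: $98.58
Pre-tax total = $188.56 + $98.58 = $287.14
Taxable wages = $3,771.18 − $287.14 = $3,484.04
Federal withholding: $3,484.04 × 0.28 = $975.53
State unemployment insurance (employee share): $3,771.18 × 0.005 = $18.86
OASDI: $3,771.18 × 0.05 = $188.56
PFL insurance: $3,771.18 × 0.0125 = $47.14
AD&D insurance premium: $64.59
Medical insurance premium: $119.85
Fitness reimbursement repayment: $257.28
Total deductions = $188.56 + $98.58 + $975.53 + $18.86 + $188.56 + $47.14 + $64.59 + $119.85 + $257.28 = $1,958.95
Net pay = $3,771.18 − $1,958.95 = $1,812.23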